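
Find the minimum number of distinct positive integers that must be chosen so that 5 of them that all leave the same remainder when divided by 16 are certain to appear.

65

Pigeonhole: the 16 residue classes mod 16 are the pigeonholes.
With 64 integers one could put 4 in each residue class and have no class reach 5.
The 65th integer pushes some class to 5, so 16·4 + 1 = 65.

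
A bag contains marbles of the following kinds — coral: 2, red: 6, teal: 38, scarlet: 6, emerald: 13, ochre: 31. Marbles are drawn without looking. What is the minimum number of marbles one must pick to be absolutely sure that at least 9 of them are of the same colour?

39

An adversary could hand out at most 8 marbles per colour (coral, red, scarlet run out sooner): 2 + 6 + 8 + 6 + 8 + 8 = 38 marbles and still no colour has 9.
One more marble lands in a colour already at 8, so 39 draws are enough and 38 are not.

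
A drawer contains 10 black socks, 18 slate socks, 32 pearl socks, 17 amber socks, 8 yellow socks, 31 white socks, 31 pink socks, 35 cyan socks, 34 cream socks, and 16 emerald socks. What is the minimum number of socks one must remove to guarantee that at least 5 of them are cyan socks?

202

In the worst case for collecting cyan socks, every non-cyan sock comes out first.
There are 10 + 18 + 32 + 17 + 8 + 31 + 31 + 34 + 16 = 197 non-cyan socks altogether.
After those, each further sock must be cyan, so 197 + 5 = 202 draws guarantee 5 cyan socks.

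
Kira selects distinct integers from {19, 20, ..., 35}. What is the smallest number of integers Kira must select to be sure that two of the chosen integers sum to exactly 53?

Group the elements by complementary pair {x, 53−x}: {19,34}, {20,33}, {21,32}, …, giving 8 two-element pairs and 1 integer whose partner 53−x falls outside [19,35].
Treating each of those 9 groups as a pigeonhole, one can pick one integer per group — 9 integers — with no two summing to 53.
The 10th integer lands in an occupied pair, forcing a sum of 53.

10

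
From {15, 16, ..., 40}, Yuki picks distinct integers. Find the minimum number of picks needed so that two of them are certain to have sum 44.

Group the elements by complementary pair {x, 44−x}: {15,29}, {16,28}, {17,27}, …, giving 7 two-element pairs, the single value 22 (it cannot pair with itself since the integers are distinct), and 11 integers whose partner 44−x falls outside [15,40].
Pigeonhole: treating each of those 19 groups as a pigeonhole, one can pick one integer per group — 19 integers — with no two summing to 44.
The 20th integer lands in an occupied pair, forcing a sum of 44.

20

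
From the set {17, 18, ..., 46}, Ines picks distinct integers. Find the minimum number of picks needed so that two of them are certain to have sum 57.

19

A set avoiding the sum 57 can contain at most one of each pair {x, 57−x}, plus the 6 elements whose complement lies outside the range.
The integers 29, …, 46 (18 of them) are such a set: any two sum to at least 29+30 = 59 > 57.
By pigeonhole, any 19th integer completes one of the 12 pairs, so 19 choices force a sum of 57.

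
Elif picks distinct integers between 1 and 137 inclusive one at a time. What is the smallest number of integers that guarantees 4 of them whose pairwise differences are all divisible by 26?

79

Integers whose pairwise differences are multiples of 26 are exactly those sharing a remainder mod 26. The 26 residue classes mod 26 are the pigeonholes.
With 78 integers one could put 3 in each residue class and have no class reach 4.
The 79th integer pushes some class to 4, so 26·3 + 1 = 79.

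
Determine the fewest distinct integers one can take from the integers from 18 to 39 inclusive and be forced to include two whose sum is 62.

A set avoiding the sum 62 can contain at most one of each pair {x, 62−x}, plus the 6 elements whose complement lies outside the range or equal to its own complement.
The integers 18, …, 31 (14 of them) are such a set: any two sum to at least 18+19 = 37 and at most 30+31 = 61 < 62.
Any 15th integer completes one of the 8 pairs, so 15 choices force a sum of 62.

15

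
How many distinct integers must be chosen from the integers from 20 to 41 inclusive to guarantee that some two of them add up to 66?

15

Two chosen integers sum to 66 exactly when both halves of some pair {x, 66−x} with 25 ≤ x ≤ 66−x ≤ 41 are chosen — 8 such pairs.
The remaining 6 elements (those with no distinct partner in range) can never complete a 66-sum, so the worst case takes all of them and one from each pair: 6 + 8 = 14.
Pigeonhole: the 15th integer has to be the second member of some pair, so 14 + 1 = 15.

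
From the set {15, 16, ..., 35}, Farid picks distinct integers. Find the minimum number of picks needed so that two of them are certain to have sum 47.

13

A set avoiding the sum 47 can contain at most one of each pair {x, 47−x}, plus the 3 elements whose complement lies outside the range.
The integers 24, …, 35 (12 of them) are such a set: any two sum to at least 24+25 = 49 > 47.
Any 13th integer completes one of the 9 pairs, so 13 choices force a sum of 47.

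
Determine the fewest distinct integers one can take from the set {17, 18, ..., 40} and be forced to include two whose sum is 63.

Group the elements by complementary pair {x, 63−x}: {23,40}, {24,39}, {25,38}, …, giving 9 two-element pairs and 6 integers whose partner 63−x falls outside [17,40].
Treating each of those 15 groups as a pigeonhole, one can pick one integer per group — 15 integers — with no two summing to 63.
The 16th integer lands in an occupied pair, forcing a sum of 63.

16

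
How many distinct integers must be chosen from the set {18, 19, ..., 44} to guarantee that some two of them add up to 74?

Two chosen integers sum to 74 exactly when both halves of some pair {x, 74−x} with 30 ≤ x ≤ 74−x ≤ 44 are chosen — 7 such pairs.
The remaining 13 elements (those with no distinct partner in range) can never complete a 74-sum, so the worst case takes all of them and one from each pair: 13 + 7 = 20.
Pigeonhole: the 21st integer has to be the second member of some pair, so 20 + 1 = 21.

21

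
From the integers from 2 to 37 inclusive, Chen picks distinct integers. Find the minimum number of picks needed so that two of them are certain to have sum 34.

Group the elements by complementary pair {x, 34−x}: {2,32}, {3,31}, {4,30}, …, giving 15 two-element pairs; the single value 17 (it cannot pair with itself since the integers are distinct); and 5 integers whose partner 34−x falls outside [2,37].
Treating each of those 21 groups as a pigeonhole, one can pick one integer per group — 21 integers — with no two summing to 34.
The 22nd integer lands in an occupied pair, forcing a sum of 34.

22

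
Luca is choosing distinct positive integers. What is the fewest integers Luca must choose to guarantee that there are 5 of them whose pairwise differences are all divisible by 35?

141

Integers whose pairwise differences are multiples of 35 are exactly those sharing a remainder mod 35. The 35 residue classes mod 35 are the pigeonholes.
With 140 integers one could put 4 in each residue class and have no class reach 5.
The 141st integer pushes some class to 5, so 35·4 + 1 = 141.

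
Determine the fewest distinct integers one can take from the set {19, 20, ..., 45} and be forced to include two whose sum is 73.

A set avoiding the sum 73 can contain at most one of each pair {x, 73−x}, plus the 9 elements whose complement lies outside the range.
The integers 19, …, 36 (18 of them) are such a set: any two sum to at least 19+20 = 39 and at most 35+36 = 71 < 73.
By the pigeonhole principle, any 19th integer completes one of the 9 pairs, so 19 choices force a sum of 73.

19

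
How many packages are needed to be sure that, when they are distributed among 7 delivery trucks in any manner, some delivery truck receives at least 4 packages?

With 21 packages one could put exactly 3 in each of the 7 delivery trucks, and no delivery truck would reach 4.
One more package must land in a delivery truck that already has 3, giving it 4.
So 7 × 3 + 1 = 22 packages are required.

22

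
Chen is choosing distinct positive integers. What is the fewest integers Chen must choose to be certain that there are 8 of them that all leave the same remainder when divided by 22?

The 22 residue classes mod 22 are the pigeonholes.
With 154 integers one could put 7 in each residue class and have no class reach 8.
The 155th integer pushes some class to 8, so 22·7 + 1 = 155.

155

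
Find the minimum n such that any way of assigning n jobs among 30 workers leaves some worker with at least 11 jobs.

With 300 jobs one could put exactly 10 in each of the 30 workers, and no worker would reach 11.
By the pigeonhole principle, one more job must land in a worker that already has 10, giving it 11.
So 30 × 10 + 1 = 301 jobs are required.

301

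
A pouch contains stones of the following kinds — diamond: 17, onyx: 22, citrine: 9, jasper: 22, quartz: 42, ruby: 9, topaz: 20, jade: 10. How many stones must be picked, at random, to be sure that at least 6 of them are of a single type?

An adversary could hand out at most 5 stones per type: 5 + 5 + 5 + 5 + 5 + 5 + 5 + 5 = 40 stones and still no type has 6.
By pigeonhole, one more stone lands in a type already at 5, so 41 draws are enough and 40 are not.

41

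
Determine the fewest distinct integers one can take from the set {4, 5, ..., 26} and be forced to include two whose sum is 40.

18

A set avoiding the sum 40 can contain at most one of each pair {x, 40−x}, plus the 11 elements whose complement lies outside the range or equal to its own complement.
The integers 4, …, 20 (17 of them) are such a set: any two sum to at least 4+5 = 9 and at most 19+20 = 39 < 40.
Any 18th integer completes one of the 6 pairs, so 18 choices force a sum of 40.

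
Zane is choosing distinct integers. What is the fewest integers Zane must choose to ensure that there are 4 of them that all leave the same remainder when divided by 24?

Pigeonhole: the 24 residue classes mod 24 are the pigeonholes.
With 72 integers one could put 3 in each residue class and have no class reach 4.
The 73rd integer pushes some class to 4, so 24·3 + 1 = 73.

73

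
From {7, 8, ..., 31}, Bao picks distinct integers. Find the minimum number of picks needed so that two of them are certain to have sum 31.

A set avoiding the sum 31 can contain at most one of each pair {x, 31−x}, plus the 7 elements whose complement lies outside the range.
The integers 16, …, 31 (16 of them) are such a set: any two sum to at least 16+17 = 33 > 31.
Any 17th integer completes one of the 9 pairs, so 17 choices force a sum of 31.

17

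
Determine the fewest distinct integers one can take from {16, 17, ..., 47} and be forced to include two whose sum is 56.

21

A set avoiding the sum 56 can contain at most one of each pair {x, 56−x}, plus the 8 elements whose complement lies outside the range or equal to its own complement.
The integers 28, …, 47 (20 of them) are such a set: any two sum to at least 28+29 = 57 > 56.
By pigeonhole, any 21st integer completes one of the 12 pairs, so 21 choices force a sum of 56.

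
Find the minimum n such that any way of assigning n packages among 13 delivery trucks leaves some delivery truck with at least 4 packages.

With 39 packages one could put exactly 3 in each of the 13 delivery trucks, and no delivery truck would reach 4.
Pigeonhole: one more package must land in a delivery truck that already has 3, giving it 4.
So 13 × 3 + 1 = 40 packages are required.

40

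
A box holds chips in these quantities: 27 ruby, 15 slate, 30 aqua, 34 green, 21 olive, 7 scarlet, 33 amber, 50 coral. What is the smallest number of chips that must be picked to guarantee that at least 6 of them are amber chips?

In the worst case for collecting amber chips, every non-amber chip comes out first.
There are 27 + 15 + 30 + 34 + 21 + 7 + 50 = 184 non-amber chips altogether.
After those, each further chip must be amber, so 184 + 6 = 190 draws guarantee 6 amber chips.

190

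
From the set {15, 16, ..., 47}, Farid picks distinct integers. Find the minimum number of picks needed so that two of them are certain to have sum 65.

19

Two chosen integers sum to 65 exactly when both halves of some pair {x, 65−x} with 18 ≤ x ≤ 65−x ≤ 47 are chosen — 15 such pairs.
The remaining 3 elements (those with no distinct partner in range) can never complete a 65-sum, so the worst case takes all of them and one from each pair: 3 + 15 = 18.
The 19th integer has to be the second member of some pair, so 18 + 1 = 19.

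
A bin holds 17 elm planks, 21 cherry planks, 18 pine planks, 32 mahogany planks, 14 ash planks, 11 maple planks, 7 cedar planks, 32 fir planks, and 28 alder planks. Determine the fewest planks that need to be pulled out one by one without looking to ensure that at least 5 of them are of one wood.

The 9 woods are the holes; the planks drawn are the pigeons.
To avoid 5 of any one wood, the worst case takes at most 4 of each wood.
That gives 4 + 4 + 4 + 4 + 4 + 4 + 4 + 4 + 4 = 36 planks with no wood reaching 5.
The next plank forces some wood to 5, so 36 + 1 = 37.

37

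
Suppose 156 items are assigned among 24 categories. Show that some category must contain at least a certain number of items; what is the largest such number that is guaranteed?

7

By the pigeonhole principle, the 24 categories are the holes and the 156 items are the pigeons.
If every category held at most 6 items, the total would be at most 24 × 6 = 144, which is less than 156.
So some category holds at least ⌈156/24⌉ = 7 items.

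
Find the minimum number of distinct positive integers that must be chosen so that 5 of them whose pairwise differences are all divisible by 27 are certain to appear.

109

Integers whose pairwise differences are multiples of 27 are exactly those sharing a remainder mod 27. By the pigeonhole principle, the 27 residue classes mod 27 are the pigeonholes.
With 108 integers one could put 4 in each residue class and have no class reach 5.
The 109th integer pushes some class to 5, so 27·4 + 1 = 109.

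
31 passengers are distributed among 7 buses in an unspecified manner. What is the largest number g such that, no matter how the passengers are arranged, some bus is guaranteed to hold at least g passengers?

5

By the pigeonhole principle, the 7 buses are the holes and the 31 passengers are the pigeons.
If every bus held at most 4 passengers, the total would be at most 7 × 4 = 28, which is less than 31.
So some bus holds at least ⌈31/7⌉ = 5 passengers.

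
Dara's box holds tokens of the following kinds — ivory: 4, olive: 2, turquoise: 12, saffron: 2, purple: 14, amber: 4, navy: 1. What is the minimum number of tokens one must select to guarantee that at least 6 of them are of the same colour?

24

An adversary could hand out at most 5 tokens per colour (5 colours run out sooner): 4 + 2 + 5 + 2 + 5 + 4 + 1 = 23 tokens and still no colour has 6.
By the pigeonhole principle, one more token lands in a colour already at 5, so 24 draws are enough and 23 are not.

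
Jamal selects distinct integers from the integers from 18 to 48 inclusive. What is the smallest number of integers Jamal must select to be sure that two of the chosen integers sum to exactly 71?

19

A set avoiding the sum 71 can contain at most one of each pair {x, 71−x}, plus the 5 elements whose complement lies outside the range.
The integers 18, …, 35 (18 of them) are such a set: any two sum to at least 18+19 = 37 and at most 34+35 = 69 < 71.
Any 19th integer completes one of the 13 pairs, so 19 choices force a sum of 71.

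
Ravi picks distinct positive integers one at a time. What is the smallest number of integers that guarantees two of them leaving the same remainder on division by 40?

The 40 residue classes mod 40 are the pigeonholes.
With 40 integers one could put 1 in each residue class and have no class reach 2.
The 41st integer pushes some class to 2, so 40·1 + 1 = 41.

41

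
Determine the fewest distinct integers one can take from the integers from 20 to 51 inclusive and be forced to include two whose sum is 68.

Two chosen integers sum to 68 exactly when both halves of some pair {x, 68−x} with 20 ≤ x ≤ 68−x ≤ 48 are chosen — 14 such pairs.
The remaining 4 elements (those with no distinct partner in range) can never complete a 68-sum, so the worst case takes all of them and one from each pair: 4 + 14 = 18.
Pigeonhole: the 19th integer has to be the second member of some pair, so 18 + 1 = 19.

19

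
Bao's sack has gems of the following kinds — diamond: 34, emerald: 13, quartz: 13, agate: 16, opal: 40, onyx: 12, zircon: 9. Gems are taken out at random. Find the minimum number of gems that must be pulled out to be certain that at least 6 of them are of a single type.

36

The 7 types are the holes; the gems drawn are the pigeons.
To avoid 6 of any one type, the worst case takes at most 5 of each type.
That gives 5 + 5 + 5 + 5 + 5 + 5 + 5 = 35 gems with no type reaching 6.
The next gem forces some type to 6, so 35 + 1 = 36.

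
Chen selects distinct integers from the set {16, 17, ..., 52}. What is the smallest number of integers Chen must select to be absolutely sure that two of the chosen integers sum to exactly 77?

24

A set avoiding the sum 77 can contain at most one of each pair {x, 77−x}, plus the 9 elements whose complement lies outside the range.
The integers 16, …, 38 (23 of them) are such a set: any two sum to at least 16+17 = 33 and at most 37+38 = 75 < 77.
Pigeonhole: any 24th integer completes one of the 14 pairs, so 24 choices force a sum of 77.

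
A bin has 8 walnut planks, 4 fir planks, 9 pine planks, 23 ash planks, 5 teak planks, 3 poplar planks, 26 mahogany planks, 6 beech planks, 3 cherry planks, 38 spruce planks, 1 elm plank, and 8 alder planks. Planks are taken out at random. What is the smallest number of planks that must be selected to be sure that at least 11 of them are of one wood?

Put each drawn plank into a box by wood. The largest draw with every box below 11 takes min(count, 10) from each wood; woods with fewer than 10 contribute all they have.
Σ min(cᵢ, 10) = 8 + 4 + 9 + 10 + 5 + 3 + 10 + 6 + 3 + 10 + 1 + 8 = 77.
Draw number 77 + 1 = 78 must push one box to 11.

78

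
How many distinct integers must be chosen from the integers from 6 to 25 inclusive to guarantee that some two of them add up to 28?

Two chosen integers sum to 28 exactly when both halves of some pair {x, 28−x} with 6 ≤ x ≤ 28−x ≤ 22 are chosen — 8 such pairs.
The remaining 4 elements (those with no distinct partner in range) can never complete a 28-sum, so the worst case takes all of them and one from each pair: 4 + 8 = 12.
The 13th integer has to be the second member of some pair, so 12 + 1 = 13.

13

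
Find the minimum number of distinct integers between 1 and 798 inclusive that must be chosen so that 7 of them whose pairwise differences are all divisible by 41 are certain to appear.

Integers whose pairwise differences are multiples of 41 are exactly those sharing a remainder mod 41. By pigeonhole, the 41 residue classes mod 41 are the pigeonholes.
With 246 integers one could put 6 in each residue class and have no class reach 7.
The 247th integer pushes some class to 7, so 41·6 + 1 = 247.

247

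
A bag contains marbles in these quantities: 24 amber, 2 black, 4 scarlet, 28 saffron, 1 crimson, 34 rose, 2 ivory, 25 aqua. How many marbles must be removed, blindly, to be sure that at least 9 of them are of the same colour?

Put each drawn marble into a box by colour. The largest draw with every box below 9 takes min(count, 8) from each colour; colours with fewer than 8 contribute all they have.
Σ min(cᵢ, 8) = 8 + 2 + 4 + 8 + 1 + 8 + 2 + 8 = 41.
Draw number 41 + 1 = 42 must push one box to 9.

42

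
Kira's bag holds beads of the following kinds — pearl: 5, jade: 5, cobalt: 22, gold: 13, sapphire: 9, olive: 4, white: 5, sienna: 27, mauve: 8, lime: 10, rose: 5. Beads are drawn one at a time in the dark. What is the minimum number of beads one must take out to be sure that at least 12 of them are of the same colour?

85

Put each drawn bead into a box by colour. The largest draw with every box below 12 takes min(count, 11) from each colour; colours with fewer than 11 contribute all they have.
Σ min(cᵢ, 11) = 5 + 5 + 11 + 11 + 9 + 4 + 5 + 11 + 8 + 10 + 5 = 84.
Draw number 84 + 1 = 85 must push one box to 12.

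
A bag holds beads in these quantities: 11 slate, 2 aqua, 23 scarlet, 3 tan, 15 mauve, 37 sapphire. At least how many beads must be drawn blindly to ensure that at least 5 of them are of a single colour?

An adversary could hand out at most 4 beads per colour (aqua, tan run out sooner): 4 + 2 + 4 + 3 + 4 + 4 = 21 beads and still no colour has 5.
Pigeonhole: one more bead lands in a colour already at 4, so 22 draws are enough and 21 are not.

22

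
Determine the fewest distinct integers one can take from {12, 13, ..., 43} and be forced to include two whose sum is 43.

A set avoiding the sum 43 can contain at most one of each pair {x, 43−x}, plus the 12 elements whose complement lies outside the range.
The integers 22, …, 43 (22 of them) are such a set: any two sum to at least 22+23 = 45 > 43.
Pigeonhole: any 23rd integer completes one of the 10 pairs, so 23 choices force a sum of 43.

23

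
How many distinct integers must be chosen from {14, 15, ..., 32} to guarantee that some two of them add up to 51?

Group the elements by complementary pair {x, 51−x}: {19,32}, {20,31}, {21,30}, …, giving 7 two-element pairs and 5 integers whose partner 51−x falls outside [14,32].
Treating each of those 12 groups as a pigeonhole, one can pick one integer per group — 12 integers — with no two summing to 51.
The 13th integer lands in an occupied pair, forcing a sum of 51.

13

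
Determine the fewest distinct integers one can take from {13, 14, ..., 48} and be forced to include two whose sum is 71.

24

A set avoiding the sum 71 can contain at most one of each pair {x, 71−x}, plus the 10 elements whose complement lies outside the range.
The integers 13, …, 35 (23 of them) are such a set: any two sum to at least 13+14 = 27 and at most 34+35 = 69 < 71.
By the pigeonhole principle, any 24th integer completes one of the 13 pairs, so 24 choices force a sum of 71.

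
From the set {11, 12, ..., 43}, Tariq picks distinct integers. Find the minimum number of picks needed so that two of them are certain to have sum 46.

A set avoiding the sum 46 can contain at most one of each pair {x, 46−x}, plus the 9 elements whose complement lies outside the range or equal to its own complement.
The integers 23, …, 43 (21 of them) are such a set: any two sum to at least 23+24 = 47 > 46.
Any 22nd integer completes one of the 12 pairs, so 22 choices force a sum of 46.

22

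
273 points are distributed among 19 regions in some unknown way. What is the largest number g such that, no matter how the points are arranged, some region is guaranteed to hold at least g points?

The 19 regions are the holes and the 273 points are the pigeons.
If every region held at most 14 points, the total would be at most 19 × 14 = 266, which is less than 273.
So some region holds at least ⌈273/19⌉ = 15 points.

15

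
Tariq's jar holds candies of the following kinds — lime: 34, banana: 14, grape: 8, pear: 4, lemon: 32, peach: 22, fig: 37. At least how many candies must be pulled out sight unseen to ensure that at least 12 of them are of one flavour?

By the pigeonhole principle, put each drawn candy into a box by flavour. The largest draw with every box below 12 takes min(count, 11) from each flavour; flavours with fewer than 11 contribute all they have.
Σ min(cᵢ, 11) = 11 + 11 + 8 + 4 + 11 + 11 + 11 = 67.
Draw number 67 + 1 = 68 must push one box to 12.

68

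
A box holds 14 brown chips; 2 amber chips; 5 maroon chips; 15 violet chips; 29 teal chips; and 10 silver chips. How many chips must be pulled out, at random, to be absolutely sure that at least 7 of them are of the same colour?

32

The 6 colours are the holes; the chips drawn are the pigeons.
To avoid 7 of any one colour, the worst case takes at most 6 of each colour, or every chip of a colour that has fewer than 6.
That gives 6 + 2 + 5 + 6 + 6 + 6 = 31 chips with no colour reaching 7.
The next chip forces some colour to 7, so 31 + 1 = 32.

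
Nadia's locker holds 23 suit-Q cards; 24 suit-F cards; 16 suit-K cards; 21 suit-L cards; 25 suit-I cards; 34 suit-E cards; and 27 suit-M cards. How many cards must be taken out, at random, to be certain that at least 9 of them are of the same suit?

Put each drawn card into a box by suit. The largest draw with every box below 9 takes min(count, 8) from each suit.
Σ min(cᵢ, 8) = 8 + 8 + 8 + 8 + 8 + 8 + 8 = 56.
Draw number 56 + 1 = 57 must push one box to 9.

57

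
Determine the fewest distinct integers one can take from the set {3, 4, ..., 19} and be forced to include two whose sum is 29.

13

Two chosen integers sum to 29 exactly when both halves of some pair {x, 29−x} with 10 ≤ x ≤ 29−x ≤ 19 are chosen — 5 such pairs.
The remaining 7 elements (those with no distinct partner in range) can never complete a 29-sum, so the worst case takes all of them and one from each pair: 7 + 5 = 12.
The 13th integer has to be the second member of some pair, so 12 + 1 = 13.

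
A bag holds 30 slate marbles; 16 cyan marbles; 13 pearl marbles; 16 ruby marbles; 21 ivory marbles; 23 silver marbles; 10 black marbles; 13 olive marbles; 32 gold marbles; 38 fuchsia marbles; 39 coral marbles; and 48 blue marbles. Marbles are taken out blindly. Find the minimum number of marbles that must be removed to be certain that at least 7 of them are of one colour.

An adversary could hand out at most 6 marbles per colour: 6 + 6 + 6 + 6 + 6 + 6 + 6 + 6 + 6 + 6 + 6 + 6 = 72 marbles and still no colour has 7.
Pigeonhole: one more marble lands in a colour already at 6, so 73 draws are enough and 72 are not.

73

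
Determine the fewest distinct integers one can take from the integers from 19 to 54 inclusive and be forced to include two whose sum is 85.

A set avoiding the sum 85 can contain at most one of each pair {x, 85−x}, plus the 12 elements whose complement lies outside the range.
The integers 19, …, 42 (24 of them) are such a set: any two sum to at least 19+20 = 39 and at most 41+42 = 83 < 85.
By the pigeonhole principle, any 25th integer completes one of the 12 pairs, so 25 choices force a sum of 85.

25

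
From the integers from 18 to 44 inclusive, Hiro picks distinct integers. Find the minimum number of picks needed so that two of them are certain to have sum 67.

17

Two chosen integers sum to 67 exactly when both halves of some pair {x, 67−x} with 23 ≤ x ≤ 67−x ≤ 44 are chosen — 11 such pairs.
The remaining 5 elements (those with no distinct partner in range) can never complete a 67-sum, so the worst case takes all of them and one from each pair: 5 + 11 = 16.
The 17th integer has to be the second member of some pair, so 16 + 1 = 17.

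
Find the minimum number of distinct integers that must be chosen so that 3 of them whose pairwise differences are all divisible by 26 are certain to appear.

Integers whose pairwise differences are multiples of 26 are exactly those sharing a remainder mod 26. The 26 residue classes mod 26 are the pigeonholes.
With 52 integers one could put 2 in each residue class and have no class reach 3.
The 53rd integer pushes some class to 3, so 26·2 + 1 = 53.

53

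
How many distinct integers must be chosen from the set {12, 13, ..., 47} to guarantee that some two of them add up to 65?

22

A set avoiding the sum 65 can contain at most one of each pair {x, 65−x}, plus the 6 elements whose complement lies outside the range.
The integers 12, …, 32 (21 of them) are such a set: any two sum to at least 12+13 = 25 and at most 31+32 = 63 < 65.
By pigeonhole, any 22nd integer completes one of the 15 pairs, so 22 choices force a sum of 65.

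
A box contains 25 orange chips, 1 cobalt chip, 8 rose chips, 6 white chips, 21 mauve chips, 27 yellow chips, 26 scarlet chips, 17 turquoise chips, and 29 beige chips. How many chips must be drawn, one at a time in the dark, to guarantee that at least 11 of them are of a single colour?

76

By the pigeonhole principle, put each drawn chip into a box by colour. The largest draw with every box below 11 takes min(count, 10) from each colour; colours with fewer than 10 contribute all they have.
Σ min(cᵢ, 10) = 10 + 1 + 8 + 6 + 10 + 10 + 10 + 10 + 10 = 75.
Draw number 75 + 1 = 76 must push one box to 11.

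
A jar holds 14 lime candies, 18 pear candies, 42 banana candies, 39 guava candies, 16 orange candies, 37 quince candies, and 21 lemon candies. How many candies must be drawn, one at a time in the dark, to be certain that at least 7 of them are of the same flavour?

43

An adversary could hand out at most 6 candies per flavour: 6 + 6 + 6 + 6 + 6 + 6 + 6 = 42 candies and still no flavour has 7.
Pigeonhole: one more candy lands in a flavour already at 6, so 43 draws are enough and 42 are not.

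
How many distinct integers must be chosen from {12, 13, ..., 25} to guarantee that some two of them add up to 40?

10

A set avoiding the sum 40 can contain at most one of each pair {x, 40−x}, plus the 4 elements whose complement lies outside the range or equal to its own complement.
The integers 12, …, 20 (9 of them) are such a set: any two sum to at least 12+13 = 25 and at most 19+20 = 39 < 40.
Any 10th integer completes one of the 5 pairs, so 10 choices force a sum of 40.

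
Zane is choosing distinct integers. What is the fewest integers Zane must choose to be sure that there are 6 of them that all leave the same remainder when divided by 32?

Pigeonhole: the 32 residue classes mod 32 are the pigeonholes.
With 160 integers one could put 5 in each residue class and have no class reach 6.
The 161st integer pushes some class to 6, so 32·5 + 1 = 161.

161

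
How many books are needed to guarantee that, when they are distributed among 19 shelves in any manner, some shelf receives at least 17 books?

With 304 books one could put exactly 16 in each of the 19 shelves, and no shelf would reach 17.
By pigeonhole, one more book must land in a shelf that already has 16, giving it 17.
So 19 × 16 + 1 = 305 books are required.

305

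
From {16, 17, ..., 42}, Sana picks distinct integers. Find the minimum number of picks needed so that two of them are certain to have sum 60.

Two chosen integers sum to 60 exactly when both halves of some pair {x, 60−x} with 18 ≤ x ≤ 60−x ≤ 42 are chosen — 12 such pairs.
The remaining 3 elements (those with no distinct partner in range) can never complete a 60-sum, so the worst case takes all of them and one from each pair: 3 + 12 = 15.
The 16th integer has to be the second member of some pair, so 15 + 1 = 16.

16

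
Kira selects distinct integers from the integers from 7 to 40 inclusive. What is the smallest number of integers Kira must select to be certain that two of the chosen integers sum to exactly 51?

Group the elements by complementary pair {x, 51−x}: {11,40}, {12,39}, {13,38}, …, giving 15 two-element pairs and 4 integers whose partner 51−x falls outside [7,40].
By pigeonhole, treating each of those 19 groups as a pigeonhole, one can pick one integer per group — 19 integers — with no two summing to 51.
The 20th integer lands in an occupied pair, forcing a sum of 51.

20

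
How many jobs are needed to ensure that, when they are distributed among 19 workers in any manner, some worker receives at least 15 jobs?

267

With 266 jobs one could put exactly 14 in each of the 19 workers, and no worker would reach 15.
One more job must land in a worker that already has 14, giving it 15.
So 19 × 14 + 1 = 267 jobs are required.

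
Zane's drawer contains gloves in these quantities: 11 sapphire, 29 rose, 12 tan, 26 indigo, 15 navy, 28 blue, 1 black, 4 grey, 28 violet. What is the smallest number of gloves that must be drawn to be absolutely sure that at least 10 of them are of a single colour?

69

An adversary could hand out at most 9 gloves per colour (black, grey run out sooner): 9 + 9 + 9 + 9 + 9 + 9 + 1 + 4 + 9 = 68 gloves and still no colour has 10.
One more glove lands in a colour already at 9, so 69 draws are enough and 68 are not.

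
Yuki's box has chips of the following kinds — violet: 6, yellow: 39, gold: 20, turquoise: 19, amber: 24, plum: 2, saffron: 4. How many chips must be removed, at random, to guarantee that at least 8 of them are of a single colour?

41

By the pigeonhole principle, put each drawn chip into a box by colour. The largest draw with every box below 8 takes min(count, 7) from each colour; colours with fewer than 7 contribute all they have.
Σ min(cᵢ, 7) = 6 + 7 + 7 + 7 + 7 + 2 + 4 = 40.
Draw number 40 + 1 = 41 must push one box to 8.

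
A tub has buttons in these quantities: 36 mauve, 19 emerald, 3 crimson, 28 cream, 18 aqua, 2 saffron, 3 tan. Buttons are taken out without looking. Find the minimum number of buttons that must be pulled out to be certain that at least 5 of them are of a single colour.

Put each drawn button into a box by colour. The largest draw with every box below 5 takes min(count, 4) from each colour; colours with fewer than 4 contribute all they have.
Σ min(cᵢ, 4) = 4 + 4 + 3 + 4 + 4 + 2 + 3 = 24.
Draw number 24 + 1 = 25 must push one box to 5.

25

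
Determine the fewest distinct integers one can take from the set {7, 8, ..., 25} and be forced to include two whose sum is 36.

13

A set avoiding the sum 36 can contain at most one of each pair {x, 36−x}, plus the 5 elements whose complement lies outside the range or equal to its own complement.
The integers 7, …, 18 (12 of them) are such a set: any two sum to at least 7+8 = 15 and at most 17+18 = 35 < 36.
Pigeonhole: any 13th integer completes one of the 7 pairs, so 13 choices force a sum of 36.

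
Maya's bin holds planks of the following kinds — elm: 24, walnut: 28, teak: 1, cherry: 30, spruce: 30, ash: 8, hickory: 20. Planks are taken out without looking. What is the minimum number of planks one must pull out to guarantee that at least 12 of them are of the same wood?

65

The 7 woods are the holes; the planks drawn are the pigeons.
To avoid 12 of any one wood, the worst case takes at most 11 of each wood, or every plank of a wood that has fewer than 11.
That gives 11 + 11 + 1 + 11 + 11 + 8 + 11 = 64 planks with no wood reaching 12.
The next plank forces some wood to 12, so 64 + 1 = 65.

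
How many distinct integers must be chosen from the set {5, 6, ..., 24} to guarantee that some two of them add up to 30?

12

Group the elements by complementary pair {x, 30−x}: {6,24}, {7,23}, {8,22}, …, giving 9 two-element pairs; the single value 15 (it cannot pair with itself since the integers are distinct); and 1 integer whose partner 30−x falls outside [5,24].
By pigeonhole, treating each of those 11 groups as a pigeonhole, one can pick one integer per group — 11 integers — with no two summing to 30.
The 12th integer lands in an occupied pair, forcing a sum of 30.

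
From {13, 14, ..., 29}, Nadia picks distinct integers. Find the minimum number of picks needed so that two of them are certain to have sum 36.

Group the elements by complementary pair {x, 36−x}: {13,23}, {14,22}, {15,21}, …, giving 5 two-element pairs; the single value 18 (it cannot pair with itself since the integers are distinct); and 6 integers whose partner 36−x falls outside [13,29].
Treating each of those 12 groups as a pigeonhole, one can pick one integer per group — 12 integers — with no two summing to 36.
The 13th integer lands in an occupied pair, forcing a sum of 36.

13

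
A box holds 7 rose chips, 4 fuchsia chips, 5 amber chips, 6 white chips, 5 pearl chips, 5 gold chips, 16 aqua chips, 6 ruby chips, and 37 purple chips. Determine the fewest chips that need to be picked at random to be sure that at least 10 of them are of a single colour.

57

Pigeonhole: the 9 colours are the holes; the chips drawn are the pigeons.
To avoid 10 of any one colour, the worst case takes at most 9 of each colour, or every chip of a colour that has fewer than 9.
That gives 7 + 4 + 5 + 6 + 5 + 5 + 9 + 6 + 9 = 56 chips with no colour reaching 10.
The next chip forces some colour to 10, so 56 + 1 = 57.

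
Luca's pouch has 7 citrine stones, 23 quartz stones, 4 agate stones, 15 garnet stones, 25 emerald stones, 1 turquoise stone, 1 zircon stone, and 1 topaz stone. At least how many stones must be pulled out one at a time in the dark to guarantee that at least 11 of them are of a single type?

45

An adversary could hand out at most 10 stones per type (5 types run out sooner): 7 + 10 + 4 + 10 + 10 + 1 + 1 + 1 = 44 stones and still no type has 11.
By pigeonhole, one more stone lands in a type already at 10, so 45 draws are enough and 44 are not.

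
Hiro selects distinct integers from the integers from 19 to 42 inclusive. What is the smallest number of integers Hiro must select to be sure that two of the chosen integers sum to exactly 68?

17

A set avoiding the sum 68 can contain at most one of each pair {x, 68−x}, plus the 8 elements whose complement lies outside the range or equal to its own complement.
The integers 19, …, 34 (16 of them) are such a set: any two sum to at least 19+20 = 39 and at most 33+34 = 67 < 68.
By pigeonhole, any 17th integer completes one of the 8 pairs, so 17 choices force a sum of 68.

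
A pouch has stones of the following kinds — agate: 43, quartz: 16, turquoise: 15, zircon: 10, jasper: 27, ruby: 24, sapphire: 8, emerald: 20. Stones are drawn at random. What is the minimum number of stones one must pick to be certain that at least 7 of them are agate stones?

127

In the worst case for collecting agate stones, every non-agate stone comes out first.
There are 16 + 15 + 10 + 27 + 24 + 8 + 20 = 120 non-agate stones altogether.
After those, each further stone must be agate, so 120 + 7 = 127 draws guarantee 7 agate stones.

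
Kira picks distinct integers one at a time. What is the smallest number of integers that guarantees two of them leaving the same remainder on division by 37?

38

The 37 residue classes mod 37 are the pigeonholes.
With 37 integers one could put 1 in each residue class and have no class reach 2.
The 38th integer pushes some class to 2, so 37·1 + 1 = 38.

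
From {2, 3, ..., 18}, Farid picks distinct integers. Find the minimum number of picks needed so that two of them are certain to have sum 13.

13

Two chosen integers sum to 13 exactly when both halves of some pair {x, 13−x} with 2 ≤ x ≤ 13−x ≤ 11 are chosen — 5 such pairs.
The remaining 7 elements (those with no distinct partner in range) can never complete a 13-sum, so the worst case takes all of them and one from each pair: 7 + 5 = 12.
By pigeonhole, the 13th integer has to be the second member of some pair, so 12 + 1 = 13.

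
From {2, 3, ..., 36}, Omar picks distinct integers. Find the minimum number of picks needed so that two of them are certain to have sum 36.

Two chosen integers sum to 36 exactly when both halves of some pair {x, 36−x} with 2 ≤ x ≤ 36−x ≤ 34 are chosen — 16 such pairs.
The remaining 3 elements (those with no distinct partner in range) can never complete a 36-sum, so the worst case takes all of them and one from each pair: 3 + 16 = 19.
Pigeonhole: the 20th integer has to be the second member of some pair, so 19 + 1 = 20.

20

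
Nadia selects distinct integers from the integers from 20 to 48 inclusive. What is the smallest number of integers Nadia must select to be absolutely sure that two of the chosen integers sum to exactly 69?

Group the elements by complementary pair {x, 69−x}: {21,48}, {22,47}, {23,46}, …, giving 14 two-element pairs and 1 integer whose partner 69−x falls outside [20,48].
By pigeonhole, treating each of those 15 groups as a pigeonhole, one can pick one integer per group — 15 integers — with no two summing to 69.
The 16th integer lands in an occupied pair, forcing a sum of 69.

16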